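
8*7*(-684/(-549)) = 4256/61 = 69.77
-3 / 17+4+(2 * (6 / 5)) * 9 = 2161 / 85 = 25.42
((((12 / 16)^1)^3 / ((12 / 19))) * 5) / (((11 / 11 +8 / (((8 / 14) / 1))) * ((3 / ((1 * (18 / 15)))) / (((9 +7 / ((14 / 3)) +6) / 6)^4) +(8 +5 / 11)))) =0.03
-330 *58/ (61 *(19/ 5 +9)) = -23925/ 976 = -24.51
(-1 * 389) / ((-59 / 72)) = 28008 / 59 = 474.71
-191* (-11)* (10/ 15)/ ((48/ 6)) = 2101/ 12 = 175.08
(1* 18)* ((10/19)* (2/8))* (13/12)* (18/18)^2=195/76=2.57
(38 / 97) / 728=19 / 35308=0.00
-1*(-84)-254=-170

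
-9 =-9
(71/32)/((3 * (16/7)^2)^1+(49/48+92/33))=114807/1008086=0.11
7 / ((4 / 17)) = 119 / 4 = 29.75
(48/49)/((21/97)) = 1552/343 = 4.52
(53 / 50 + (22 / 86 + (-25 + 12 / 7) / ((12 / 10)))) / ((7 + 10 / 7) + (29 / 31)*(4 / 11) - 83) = 69625039 / 285718875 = 0.24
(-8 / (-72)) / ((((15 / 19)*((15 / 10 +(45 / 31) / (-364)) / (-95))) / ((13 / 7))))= -7565116 / 455787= -16.60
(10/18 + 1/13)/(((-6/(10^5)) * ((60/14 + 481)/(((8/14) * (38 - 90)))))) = 59200000/91719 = 645.45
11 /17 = 0.65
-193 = -193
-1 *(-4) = 4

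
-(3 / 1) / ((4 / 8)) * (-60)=360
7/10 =0.70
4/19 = 0.21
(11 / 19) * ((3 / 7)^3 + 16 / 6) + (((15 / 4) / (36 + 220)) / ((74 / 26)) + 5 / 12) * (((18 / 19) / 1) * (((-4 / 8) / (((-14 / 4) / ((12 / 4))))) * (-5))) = 271528625 / 370374144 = 0.73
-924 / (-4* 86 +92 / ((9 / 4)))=189 / 62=3.05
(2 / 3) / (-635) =-2 / 1905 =-0.00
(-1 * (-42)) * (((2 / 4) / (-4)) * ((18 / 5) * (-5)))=189 / 2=94.50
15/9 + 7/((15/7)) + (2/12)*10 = 33/5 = 6.60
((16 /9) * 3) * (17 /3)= 272 /9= 30.22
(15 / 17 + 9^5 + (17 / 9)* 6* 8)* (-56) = -3311870.75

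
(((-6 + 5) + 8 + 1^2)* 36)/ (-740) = -72/ 185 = -0.39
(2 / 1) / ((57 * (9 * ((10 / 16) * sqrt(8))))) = 4 * sqrt(2) / 2565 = 0.00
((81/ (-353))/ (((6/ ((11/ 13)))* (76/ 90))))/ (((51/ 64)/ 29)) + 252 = 371459124/ 1482247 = 250.61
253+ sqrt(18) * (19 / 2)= 57 * sqrt(2) / 2+ 253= 293.31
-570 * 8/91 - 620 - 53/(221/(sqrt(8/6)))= -60980/91 - 106 * sqrt(3)/663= -670.39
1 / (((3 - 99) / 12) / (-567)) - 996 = -7401 / 8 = -925.12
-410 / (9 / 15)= -2050 / 3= -683.33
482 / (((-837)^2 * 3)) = 482 / 2101707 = 0.00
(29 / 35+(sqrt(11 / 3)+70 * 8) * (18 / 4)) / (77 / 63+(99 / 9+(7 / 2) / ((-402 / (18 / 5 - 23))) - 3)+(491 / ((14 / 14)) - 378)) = 18090 * sqrt(33) / 1476037+212808348 / 10332259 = 20.67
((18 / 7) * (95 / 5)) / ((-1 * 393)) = -114 / 917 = -0.12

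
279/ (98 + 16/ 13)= 2.81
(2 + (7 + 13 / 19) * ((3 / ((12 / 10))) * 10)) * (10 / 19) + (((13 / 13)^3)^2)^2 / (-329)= 12133159 / 118769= 102.16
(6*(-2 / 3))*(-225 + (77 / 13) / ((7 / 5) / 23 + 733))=493148990 / 547963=899.97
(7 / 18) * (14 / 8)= 49 / 72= 0.68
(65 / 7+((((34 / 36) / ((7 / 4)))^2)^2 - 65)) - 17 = -1144128971 / 15752961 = -72.63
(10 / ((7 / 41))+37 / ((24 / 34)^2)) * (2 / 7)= 133891 / 3528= 37.95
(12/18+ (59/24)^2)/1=6.71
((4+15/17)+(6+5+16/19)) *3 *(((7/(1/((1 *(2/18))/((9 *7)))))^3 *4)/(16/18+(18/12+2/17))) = 43216/286840359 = 0.00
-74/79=-0.94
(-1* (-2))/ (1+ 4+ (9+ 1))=2/ 15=0.13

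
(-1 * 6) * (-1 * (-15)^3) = -20250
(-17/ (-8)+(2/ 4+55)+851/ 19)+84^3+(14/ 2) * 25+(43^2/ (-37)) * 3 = 3334084331/ 5624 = 592831.50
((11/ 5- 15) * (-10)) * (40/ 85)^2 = 8192/ 289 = 28.35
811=811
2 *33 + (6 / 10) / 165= 18151 / 275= 66.00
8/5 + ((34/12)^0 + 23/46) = 31/10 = 3.10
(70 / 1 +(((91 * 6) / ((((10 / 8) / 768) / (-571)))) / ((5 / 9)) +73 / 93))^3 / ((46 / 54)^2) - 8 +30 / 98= -681531349562403515861619776863404173402 / 12065820484375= -56484459589380862822026550.00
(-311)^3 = -30080231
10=10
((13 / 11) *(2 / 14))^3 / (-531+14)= -2197 / 236027561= -0.00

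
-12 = -12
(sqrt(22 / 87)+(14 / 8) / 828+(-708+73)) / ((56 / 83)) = -174558379 / 185472+83 * sqrt(1914) / 4872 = -940.41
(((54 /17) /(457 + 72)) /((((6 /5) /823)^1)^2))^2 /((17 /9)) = 23225462820950625 /5499435332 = 4223245.01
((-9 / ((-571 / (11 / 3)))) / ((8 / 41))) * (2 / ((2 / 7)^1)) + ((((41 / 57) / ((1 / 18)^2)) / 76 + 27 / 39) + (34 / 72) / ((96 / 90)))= 6.27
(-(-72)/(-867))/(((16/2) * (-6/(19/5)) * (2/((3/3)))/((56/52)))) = 133/37570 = 0.00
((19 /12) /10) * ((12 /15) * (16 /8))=19 /75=0.25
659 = 659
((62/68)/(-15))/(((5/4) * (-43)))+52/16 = 712973/219300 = 3.25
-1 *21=-21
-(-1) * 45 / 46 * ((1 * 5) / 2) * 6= 14.67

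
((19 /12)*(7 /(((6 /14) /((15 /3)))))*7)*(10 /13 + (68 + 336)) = 28577045 /78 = 366372.37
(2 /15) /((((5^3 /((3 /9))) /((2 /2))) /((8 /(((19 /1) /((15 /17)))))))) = 16 /121125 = 0.00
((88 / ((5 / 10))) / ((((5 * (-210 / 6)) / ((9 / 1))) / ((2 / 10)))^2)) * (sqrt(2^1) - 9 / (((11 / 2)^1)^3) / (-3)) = 31104 / 92640625 + 14256 * sqrt(2) / 765625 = 0.03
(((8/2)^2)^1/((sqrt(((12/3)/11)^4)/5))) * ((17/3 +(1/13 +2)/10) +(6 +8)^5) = 25380191771/78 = 325387073.99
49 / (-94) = -49 / 94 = -0.52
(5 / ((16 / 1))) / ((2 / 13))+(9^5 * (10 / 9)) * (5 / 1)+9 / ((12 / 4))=10497761 / 32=328055.03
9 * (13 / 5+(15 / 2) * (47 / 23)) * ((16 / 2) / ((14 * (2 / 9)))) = 47709 / 115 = 414.86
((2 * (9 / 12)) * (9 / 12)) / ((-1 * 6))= -3 / 16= -0.19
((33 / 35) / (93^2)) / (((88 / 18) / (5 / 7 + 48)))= 33 / 30380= 0.00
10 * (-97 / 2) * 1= -485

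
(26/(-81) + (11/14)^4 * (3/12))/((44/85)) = -238794155/547658496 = -0.44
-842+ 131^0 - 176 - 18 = -1035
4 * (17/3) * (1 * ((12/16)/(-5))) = -17/5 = -3.40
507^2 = 257049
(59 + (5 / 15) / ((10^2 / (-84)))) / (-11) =-1468 / 275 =-5.34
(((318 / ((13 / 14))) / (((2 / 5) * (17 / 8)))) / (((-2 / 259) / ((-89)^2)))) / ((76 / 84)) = -1918024841880 / 4199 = -456781338.86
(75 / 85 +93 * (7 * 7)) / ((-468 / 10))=-64570 / 663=-97.39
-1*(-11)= 11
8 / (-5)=-8 / 5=-1.60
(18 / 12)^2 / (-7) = -9 / 28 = -0.32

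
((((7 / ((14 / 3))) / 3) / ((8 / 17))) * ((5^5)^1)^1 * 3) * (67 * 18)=96103125 / 8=12012890.62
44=44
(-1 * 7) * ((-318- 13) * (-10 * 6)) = -139020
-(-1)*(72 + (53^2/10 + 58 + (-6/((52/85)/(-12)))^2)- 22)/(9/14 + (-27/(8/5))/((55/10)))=-3706201114/631215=-5871.54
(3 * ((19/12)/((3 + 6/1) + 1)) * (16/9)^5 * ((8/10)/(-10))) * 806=-4014473216/7381125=-543.88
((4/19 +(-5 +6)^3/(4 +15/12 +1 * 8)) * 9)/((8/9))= 2916/1007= 2.90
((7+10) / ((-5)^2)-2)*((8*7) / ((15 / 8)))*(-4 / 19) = 19712 / 2375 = 8.30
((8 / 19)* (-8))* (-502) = 1690.95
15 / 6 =5 / 2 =2.50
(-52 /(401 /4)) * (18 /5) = -3744 /2005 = -1.87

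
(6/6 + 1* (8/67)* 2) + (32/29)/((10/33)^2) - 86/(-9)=9972361/437175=22.81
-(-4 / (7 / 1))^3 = 64 / 343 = 0.19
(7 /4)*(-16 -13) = -203 /4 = -50.75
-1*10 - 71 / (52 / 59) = -4709 / 52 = -90.56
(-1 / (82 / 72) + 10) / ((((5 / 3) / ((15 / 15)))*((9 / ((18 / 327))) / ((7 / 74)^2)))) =9163 / 30590305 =0.00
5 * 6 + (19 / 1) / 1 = 49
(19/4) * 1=19/4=4.75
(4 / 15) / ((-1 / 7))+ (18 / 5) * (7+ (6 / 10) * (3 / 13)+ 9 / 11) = 287186 / 10725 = 26.78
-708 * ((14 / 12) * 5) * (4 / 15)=-3304 / 3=-1101.33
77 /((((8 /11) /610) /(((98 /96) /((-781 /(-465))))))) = 178368575 /4544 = 39253.65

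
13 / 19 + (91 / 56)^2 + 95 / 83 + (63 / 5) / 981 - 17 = -688547919 / 55005760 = -12.52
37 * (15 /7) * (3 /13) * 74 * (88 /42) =1807080 /637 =2836.86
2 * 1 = 2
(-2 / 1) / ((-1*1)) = 2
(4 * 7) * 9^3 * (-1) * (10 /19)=-204120 /19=-10743.16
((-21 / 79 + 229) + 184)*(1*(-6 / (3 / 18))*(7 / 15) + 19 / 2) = -1190119 / 395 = -3012.96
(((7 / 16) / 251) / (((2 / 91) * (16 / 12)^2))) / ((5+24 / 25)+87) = 20475 / 42665984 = 0.00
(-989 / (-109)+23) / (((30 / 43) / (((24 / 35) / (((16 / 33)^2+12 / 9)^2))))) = 44569283022 / 3477925675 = 12.81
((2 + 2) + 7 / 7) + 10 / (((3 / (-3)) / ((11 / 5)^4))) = -28657 / 125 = -229.26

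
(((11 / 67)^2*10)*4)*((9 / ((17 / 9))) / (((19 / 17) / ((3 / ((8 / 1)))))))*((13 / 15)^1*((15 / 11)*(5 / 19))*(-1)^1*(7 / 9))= -675675 / 1620529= -0.42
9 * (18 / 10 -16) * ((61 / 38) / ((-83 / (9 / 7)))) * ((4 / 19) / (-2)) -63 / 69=-30091458 / 24120215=-1.25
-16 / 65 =-0.25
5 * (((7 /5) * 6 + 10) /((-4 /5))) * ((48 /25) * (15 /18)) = -184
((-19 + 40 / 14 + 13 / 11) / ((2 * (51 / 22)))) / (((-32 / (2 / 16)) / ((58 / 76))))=87 / 9044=0.01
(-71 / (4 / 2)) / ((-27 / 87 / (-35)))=-72065 / 18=-4003.61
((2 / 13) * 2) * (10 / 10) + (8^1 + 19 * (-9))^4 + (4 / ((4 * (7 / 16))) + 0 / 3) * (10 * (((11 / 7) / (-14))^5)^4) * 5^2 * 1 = 705911761.31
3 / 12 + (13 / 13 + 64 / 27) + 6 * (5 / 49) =22399 / 5292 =4.23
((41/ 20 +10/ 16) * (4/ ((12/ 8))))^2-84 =-7451/ 225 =-33.12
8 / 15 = 0.53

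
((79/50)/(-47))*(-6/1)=237/1175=0.20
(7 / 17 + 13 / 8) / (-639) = -277 / 86904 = -0.00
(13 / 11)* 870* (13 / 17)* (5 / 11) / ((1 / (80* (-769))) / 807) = -36497727396000 / 2057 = -17743182982.98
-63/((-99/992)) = 6944/11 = 631.27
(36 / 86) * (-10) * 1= -180 / 43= -4.19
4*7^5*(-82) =-5512696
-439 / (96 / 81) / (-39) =3951 / 416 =9.50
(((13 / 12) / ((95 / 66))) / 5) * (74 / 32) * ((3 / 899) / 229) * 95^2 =301587 / 6587872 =0.05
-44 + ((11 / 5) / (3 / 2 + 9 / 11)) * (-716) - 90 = -207442 / 255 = -813.50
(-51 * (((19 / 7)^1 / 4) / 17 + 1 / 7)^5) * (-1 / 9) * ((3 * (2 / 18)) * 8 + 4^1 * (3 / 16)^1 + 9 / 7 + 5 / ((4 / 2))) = 335049618915 / 40247960080384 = 0.01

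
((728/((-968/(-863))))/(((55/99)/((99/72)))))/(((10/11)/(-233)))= -164683701/400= -411709.25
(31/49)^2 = 0.40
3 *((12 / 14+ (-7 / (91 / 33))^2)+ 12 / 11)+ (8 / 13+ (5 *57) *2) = 7753027 / 13013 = 595.79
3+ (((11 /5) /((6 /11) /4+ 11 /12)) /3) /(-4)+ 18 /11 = 34114 /7645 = 4.46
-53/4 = -13.25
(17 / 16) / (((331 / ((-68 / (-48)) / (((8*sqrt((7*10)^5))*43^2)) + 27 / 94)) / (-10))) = -2295 / 248912 - 289*sqrt(70) / 32244098611200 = -0.01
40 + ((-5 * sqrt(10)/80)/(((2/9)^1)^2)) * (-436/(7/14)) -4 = 36 + 8829 * sqrt(10)/8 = 3525.97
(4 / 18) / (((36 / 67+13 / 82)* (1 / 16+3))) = 175808 / 1685943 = 0.10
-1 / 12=-0.08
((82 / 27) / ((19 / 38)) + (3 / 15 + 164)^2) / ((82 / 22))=200235277 / 27675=7235.24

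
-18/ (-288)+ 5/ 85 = 33/ 272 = 0.12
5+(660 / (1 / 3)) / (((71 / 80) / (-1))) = -158045 / 71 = -2225.99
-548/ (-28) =137/ 7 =19.57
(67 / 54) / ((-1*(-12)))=67 / 648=0.10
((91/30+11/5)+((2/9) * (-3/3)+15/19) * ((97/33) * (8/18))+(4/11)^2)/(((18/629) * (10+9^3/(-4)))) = -21458374627/17321160285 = -1.24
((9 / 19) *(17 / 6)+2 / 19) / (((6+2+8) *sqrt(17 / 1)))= 0.02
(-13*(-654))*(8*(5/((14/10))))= 1700400/7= 242914.29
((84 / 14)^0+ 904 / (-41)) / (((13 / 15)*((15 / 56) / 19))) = -918232 / 533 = -1722.76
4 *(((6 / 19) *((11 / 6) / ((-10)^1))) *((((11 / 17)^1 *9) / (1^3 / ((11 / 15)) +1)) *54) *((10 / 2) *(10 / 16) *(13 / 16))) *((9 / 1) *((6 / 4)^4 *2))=-1178913285 / 165376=-7128.68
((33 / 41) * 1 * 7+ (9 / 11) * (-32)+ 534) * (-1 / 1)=-231567 / 451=-513.45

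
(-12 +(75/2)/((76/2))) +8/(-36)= -7685/684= -11.24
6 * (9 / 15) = 18 / 5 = 3.60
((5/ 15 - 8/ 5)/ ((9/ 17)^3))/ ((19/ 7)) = -34391/ 10935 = -3.15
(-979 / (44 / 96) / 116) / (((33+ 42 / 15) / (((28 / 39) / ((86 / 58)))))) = -24920 / 100061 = -0.25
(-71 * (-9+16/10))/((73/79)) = 207533/365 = 568.58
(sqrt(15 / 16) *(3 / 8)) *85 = 255 *sqrt(15) / 32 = 30.86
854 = 854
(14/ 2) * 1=7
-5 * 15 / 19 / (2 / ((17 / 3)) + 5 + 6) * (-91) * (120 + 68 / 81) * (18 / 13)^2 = 349431600 / 47671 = 7330.07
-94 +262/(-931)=-87776/931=-94.28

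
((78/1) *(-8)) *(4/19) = -2496/19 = -131.37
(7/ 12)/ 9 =0.06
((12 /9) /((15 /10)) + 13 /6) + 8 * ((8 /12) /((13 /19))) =2539 /234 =10.85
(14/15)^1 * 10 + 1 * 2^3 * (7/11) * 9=1820/33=55.15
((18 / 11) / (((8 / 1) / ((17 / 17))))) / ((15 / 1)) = 3 / 220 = 0.01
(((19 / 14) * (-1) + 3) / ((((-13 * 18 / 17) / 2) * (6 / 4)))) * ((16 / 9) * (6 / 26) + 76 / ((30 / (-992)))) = 191577488 / 479115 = 399.86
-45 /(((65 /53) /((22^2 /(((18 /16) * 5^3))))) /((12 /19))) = -2462592 /30875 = -79.76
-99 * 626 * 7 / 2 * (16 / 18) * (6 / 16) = -72303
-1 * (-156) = 156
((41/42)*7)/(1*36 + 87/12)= 82/519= 0.16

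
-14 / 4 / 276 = -7 / 552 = -0.01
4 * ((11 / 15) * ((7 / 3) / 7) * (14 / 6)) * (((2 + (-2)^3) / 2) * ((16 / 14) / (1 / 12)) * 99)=-46464 / 5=-9292.80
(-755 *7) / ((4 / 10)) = -26425 / 2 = -13212.50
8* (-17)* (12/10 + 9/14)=-8772/35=-250.63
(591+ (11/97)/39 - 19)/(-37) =-2163887/139971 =-15.46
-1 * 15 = -15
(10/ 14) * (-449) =-2245/ 7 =-320.71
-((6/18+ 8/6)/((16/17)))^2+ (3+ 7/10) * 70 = 589511/2304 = 255.86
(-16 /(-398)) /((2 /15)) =60 /199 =0.30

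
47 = 47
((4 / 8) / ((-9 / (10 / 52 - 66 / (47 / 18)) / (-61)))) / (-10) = 1869833 / 219960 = 8.50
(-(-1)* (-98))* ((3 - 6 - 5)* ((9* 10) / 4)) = 17640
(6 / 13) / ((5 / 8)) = 48 / 65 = 0.74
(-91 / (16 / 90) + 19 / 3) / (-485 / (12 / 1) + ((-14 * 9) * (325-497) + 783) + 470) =-1103 / 49930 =-0.02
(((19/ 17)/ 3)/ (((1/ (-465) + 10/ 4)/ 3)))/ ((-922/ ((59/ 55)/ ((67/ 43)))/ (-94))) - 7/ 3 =-92657233931/ 40252031061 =-2.30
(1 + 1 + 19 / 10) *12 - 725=-678.20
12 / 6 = 2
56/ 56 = 1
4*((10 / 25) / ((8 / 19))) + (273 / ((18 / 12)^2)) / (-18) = -397 / 135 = -2.94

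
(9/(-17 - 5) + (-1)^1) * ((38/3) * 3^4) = -1445.73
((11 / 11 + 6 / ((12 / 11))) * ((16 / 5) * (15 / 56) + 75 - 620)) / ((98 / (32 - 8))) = -297102 / 343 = -866.19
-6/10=-3/5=-0.60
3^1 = 3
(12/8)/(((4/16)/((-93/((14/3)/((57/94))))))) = -47709/658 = -72.51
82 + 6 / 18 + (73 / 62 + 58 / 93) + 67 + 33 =34249 / 186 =184.13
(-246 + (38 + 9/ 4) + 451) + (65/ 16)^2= 261.75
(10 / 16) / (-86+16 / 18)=-45 / 6128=-0.01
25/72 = 0.35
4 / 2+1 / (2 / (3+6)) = 6.50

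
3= 3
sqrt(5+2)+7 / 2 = sqrt(7)+7 / 2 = 6.15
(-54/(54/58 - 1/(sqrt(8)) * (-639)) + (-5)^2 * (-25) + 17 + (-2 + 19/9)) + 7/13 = -301251914948/496010853 - 716532 * sqrt(2)/4239409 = -607.59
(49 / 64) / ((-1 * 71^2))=-49 / 322624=-0.00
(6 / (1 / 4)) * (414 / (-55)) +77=-5701 / 55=-103.65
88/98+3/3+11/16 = 2027/784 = 2.59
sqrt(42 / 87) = sqrt(406) / 29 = 0.69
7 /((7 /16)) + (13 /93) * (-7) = 1397 /93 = 15.02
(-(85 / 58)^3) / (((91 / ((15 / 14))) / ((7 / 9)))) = -3070625 / 106531152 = -0.03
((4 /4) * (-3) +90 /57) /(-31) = 27 /589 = 0.05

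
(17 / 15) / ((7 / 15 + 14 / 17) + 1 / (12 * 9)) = 10404 / 11929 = 0.87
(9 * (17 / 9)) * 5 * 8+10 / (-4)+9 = 1373 / 2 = 686.50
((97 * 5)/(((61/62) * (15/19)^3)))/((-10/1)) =-20625013/205875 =-100.18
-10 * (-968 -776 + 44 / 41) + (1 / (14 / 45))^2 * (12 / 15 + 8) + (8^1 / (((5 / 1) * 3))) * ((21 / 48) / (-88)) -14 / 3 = 30966033419 / 1767920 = 17515.52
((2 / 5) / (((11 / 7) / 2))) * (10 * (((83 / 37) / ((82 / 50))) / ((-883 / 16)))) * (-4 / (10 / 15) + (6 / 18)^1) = 31606400 / 44203863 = 0.72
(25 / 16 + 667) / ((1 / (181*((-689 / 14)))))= -1334012173 / 224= -5955411.49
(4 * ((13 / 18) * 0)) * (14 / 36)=0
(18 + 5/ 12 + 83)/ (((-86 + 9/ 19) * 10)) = -23123/ 195000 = -0.12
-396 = -396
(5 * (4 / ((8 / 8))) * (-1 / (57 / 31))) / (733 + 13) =-310 / 21261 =-0.01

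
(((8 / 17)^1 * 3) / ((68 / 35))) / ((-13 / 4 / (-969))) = 47880 / 221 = 216.65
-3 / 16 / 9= -1 / 48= -0.02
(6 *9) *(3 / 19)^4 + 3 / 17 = 465321 / 2215457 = 0.21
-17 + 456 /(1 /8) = 3631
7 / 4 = 1.75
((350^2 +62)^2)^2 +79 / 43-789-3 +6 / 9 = 29108046995439468925499 / 129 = 225643775158445495546.50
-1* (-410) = 410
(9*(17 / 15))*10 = 102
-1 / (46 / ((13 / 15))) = -13 / 690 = -0.02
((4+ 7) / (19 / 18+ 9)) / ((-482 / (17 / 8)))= -1683 / 348968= -0.00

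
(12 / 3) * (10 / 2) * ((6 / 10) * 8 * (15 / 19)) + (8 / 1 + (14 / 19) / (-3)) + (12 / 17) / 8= 83.63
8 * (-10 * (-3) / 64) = 15 / 4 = 3.75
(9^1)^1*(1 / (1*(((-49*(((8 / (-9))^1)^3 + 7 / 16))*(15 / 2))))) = 69984 / 756805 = 0.09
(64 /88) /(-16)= -1 /22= -0.05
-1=-1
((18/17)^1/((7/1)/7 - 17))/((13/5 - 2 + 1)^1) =-45/1088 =-0.04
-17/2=-8.50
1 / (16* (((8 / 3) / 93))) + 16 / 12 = 1349 / 384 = 3.51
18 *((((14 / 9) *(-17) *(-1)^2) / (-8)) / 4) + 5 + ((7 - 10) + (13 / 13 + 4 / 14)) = 1017 / 56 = 18.16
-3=-3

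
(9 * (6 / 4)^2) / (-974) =-81 / 3896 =-0.02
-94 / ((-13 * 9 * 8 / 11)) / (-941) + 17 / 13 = 575375 / 440388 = 1.31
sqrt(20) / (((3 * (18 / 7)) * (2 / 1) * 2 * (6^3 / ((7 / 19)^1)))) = 49 * sqrt(5) / 443232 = 0.00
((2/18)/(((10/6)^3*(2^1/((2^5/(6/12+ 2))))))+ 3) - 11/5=596/625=0.95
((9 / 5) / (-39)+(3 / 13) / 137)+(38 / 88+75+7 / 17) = 504893347 / 6660940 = 75.80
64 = 64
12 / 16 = 3 / 4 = 0.75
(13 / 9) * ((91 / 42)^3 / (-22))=-28561 / 42768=-0.67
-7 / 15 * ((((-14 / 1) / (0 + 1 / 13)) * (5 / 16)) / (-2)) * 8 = -637 / 6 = -106.17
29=29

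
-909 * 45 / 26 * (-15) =613575 / 26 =23599.04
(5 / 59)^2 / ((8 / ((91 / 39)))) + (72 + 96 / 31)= 194495857 / 2589864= 75.10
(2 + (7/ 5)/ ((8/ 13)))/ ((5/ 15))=513/ 40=12.82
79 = 79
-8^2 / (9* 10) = -32 / 45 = -0.71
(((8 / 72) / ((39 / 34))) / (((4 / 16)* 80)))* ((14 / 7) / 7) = 17 / 12285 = 0.00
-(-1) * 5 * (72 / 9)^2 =320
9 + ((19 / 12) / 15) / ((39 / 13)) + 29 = 20539 / 540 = 38.04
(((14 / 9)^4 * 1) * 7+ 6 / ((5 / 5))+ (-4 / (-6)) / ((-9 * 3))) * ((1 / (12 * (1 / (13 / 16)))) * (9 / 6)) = 1001377 / 209952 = 4.77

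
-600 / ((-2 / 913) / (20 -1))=5204100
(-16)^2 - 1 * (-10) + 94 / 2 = 313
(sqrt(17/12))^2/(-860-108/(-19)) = -323/194784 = -0.00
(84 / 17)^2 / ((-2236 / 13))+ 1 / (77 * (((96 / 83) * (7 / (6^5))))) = 82595925 / 6698153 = 12.33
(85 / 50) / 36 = 17 / 360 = 0.05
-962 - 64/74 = -35626/37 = -962.86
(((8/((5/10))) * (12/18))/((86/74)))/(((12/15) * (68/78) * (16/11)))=26455/2924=9.05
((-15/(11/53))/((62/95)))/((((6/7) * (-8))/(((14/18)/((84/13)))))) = 2290925/1178496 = 1.94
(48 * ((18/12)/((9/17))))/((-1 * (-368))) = 17/46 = 0.37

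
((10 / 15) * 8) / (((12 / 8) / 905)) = 3217.78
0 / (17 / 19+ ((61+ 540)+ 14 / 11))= 0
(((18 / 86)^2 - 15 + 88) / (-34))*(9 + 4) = -877877 / 31433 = -27.93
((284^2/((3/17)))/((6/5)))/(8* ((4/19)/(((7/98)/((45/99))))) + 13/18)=1432853840/43037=33293.53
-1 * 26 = -26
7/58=0.12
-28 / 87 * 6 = -56 / 29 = -1.93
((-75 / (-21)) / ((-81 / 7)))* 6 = -50 / 27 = -1.85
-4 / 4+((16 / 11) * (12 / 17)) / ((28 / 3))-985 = -1290530 / 1309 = -985.89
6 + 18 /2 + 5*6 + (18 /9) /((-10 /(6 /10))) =1122 /25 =44.88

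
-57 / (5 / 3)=-171 / 5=-34.20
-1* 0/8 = 0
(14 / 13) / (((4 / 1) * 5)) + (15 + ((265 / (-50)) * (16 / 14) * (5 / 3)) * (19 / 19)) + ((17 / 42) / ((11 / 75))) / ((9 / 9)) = 115891 / 15015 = 7.72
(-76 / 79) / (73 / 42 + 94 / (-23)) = 73416 / 179251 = 0.41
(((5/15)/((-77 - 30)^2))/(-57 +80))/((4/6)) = 1/526654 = 0.00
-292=-292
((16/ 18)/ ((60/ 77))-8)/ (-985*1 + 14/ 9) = 926/ 132765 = 0.01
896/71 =12.62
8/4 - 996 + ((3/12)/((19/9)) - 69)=-80779/76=-1062.88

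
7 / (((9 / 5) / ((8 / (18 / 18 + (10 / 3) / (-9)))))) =840 / 17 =49.41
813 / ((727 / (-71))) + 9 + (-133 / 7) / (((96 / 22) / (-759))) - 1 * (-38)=38064715 / 11632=3272.41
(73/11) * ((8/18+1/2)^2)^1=21097/3564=5.92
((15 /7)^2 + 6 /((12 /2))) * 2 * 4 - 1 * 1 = 2143 /49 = 43.73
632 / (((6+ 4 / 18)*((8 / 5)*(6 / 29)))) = 34365 / 112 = 306.83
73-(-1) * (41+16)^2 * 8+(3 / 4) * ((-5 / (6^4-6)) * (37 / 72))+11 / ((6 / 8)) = 645941147 / 24768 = 26079.67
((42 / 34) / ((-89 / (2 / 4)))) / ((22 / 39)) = -819 / 66572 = -0.01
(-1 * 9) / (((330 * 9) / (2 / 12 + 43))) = -259 / 1980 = -0.13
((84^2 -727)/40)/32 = 6329/1280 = 4.94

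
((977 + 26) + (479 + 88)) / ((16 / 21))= 16485 / 8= 2060.62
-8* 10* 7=-560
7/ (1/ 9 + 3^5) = 0.03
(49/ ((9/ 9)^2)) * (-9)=-441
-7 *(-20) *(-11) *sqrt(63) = -4620 *sqrt(7) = -12223.37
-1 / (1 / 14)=-14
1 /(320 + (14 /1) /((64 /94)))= 16 /5449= 0.00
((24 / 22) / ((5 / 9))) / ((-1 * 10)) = -54 / 275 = -0.20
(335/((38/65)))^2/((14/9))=4267355625/20216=211088.03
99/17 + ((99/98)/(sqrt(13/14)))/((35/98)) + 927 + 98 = 1033.76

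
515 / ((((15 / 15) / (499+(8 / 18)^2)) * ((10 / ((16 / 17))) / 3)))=33318440 / 459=72589.19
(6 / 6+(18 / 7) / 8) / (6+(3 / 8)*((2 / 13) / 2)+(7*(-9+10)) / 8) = 481 / 2513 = 0.19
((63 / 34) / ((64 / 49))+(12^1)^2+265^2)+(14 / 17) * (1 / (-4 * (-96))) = 70370.42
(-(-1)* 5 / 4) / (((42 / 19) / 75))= 2375 / 56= 42.41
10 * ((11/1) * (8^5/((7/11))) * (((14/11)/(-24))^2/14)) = 10240/9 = 1137.78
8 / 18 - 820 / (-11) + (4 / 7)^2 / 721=262284080 / 3497571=74.99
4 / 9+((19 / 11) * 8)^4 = 4804211908 / 131769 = 36459.35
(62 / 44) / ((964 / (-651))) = -0.95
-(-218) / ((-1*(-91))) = 218 / 91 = 2.40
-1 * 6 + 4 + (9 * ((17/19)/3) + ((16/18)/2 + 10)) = 1903/171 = 11.13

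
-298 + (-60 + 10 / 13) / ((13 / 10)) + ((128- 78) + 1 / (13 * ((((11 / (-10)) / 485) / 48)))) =-3572132 / 1859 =-1921.53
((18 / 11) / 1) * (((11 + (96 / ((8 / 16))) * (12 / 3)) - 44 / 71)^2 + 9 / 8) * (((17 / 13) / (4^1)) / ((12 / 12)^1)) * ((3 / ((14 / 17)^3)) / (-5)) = -55099872231175323 / 158243845760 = -348195.99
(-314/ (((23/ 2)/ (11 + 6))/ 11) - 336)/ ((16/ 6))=-93873/ 46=-2040.72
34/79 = 0.43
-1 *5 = -5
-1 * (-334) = 334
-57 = -57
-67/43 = -1.56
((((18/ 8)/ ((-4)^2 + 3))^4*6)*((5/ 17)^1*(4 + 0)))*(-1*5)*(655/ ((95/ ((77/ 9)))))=-551506725/ 1346997856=-0.41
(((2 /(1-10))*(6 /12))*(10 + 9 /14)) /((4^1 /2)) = -149 /252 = -0.59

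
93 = 93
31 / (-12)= -31 / 12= -2.58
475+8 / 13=475.62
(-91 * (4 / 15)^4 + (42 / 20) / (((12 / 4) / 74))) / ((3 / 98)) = 254709742 / 151875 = 1677.10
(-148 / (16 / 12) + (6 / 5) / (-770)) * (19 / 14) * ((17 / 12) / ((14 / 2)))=-11502999 / 377300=-30.49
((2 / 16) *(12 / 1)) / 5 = 3 / 10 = 0.30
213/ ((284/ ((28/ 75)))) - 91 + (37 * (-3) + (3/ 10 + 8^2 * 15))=37929/ 50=758.58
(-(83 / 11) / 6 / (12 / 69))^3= -6956932429 / 18399744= -378.10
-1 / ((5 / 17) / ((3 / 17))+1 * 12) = -0.07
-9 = -9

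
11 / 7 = 1.57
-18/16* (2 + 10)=-27/2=-13.50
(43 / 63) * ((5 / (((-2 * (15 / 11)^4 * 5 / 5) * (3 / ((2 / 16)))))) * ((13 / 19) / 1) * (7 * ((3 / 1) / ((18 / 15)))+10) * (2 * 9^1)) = -90027509 / 12927600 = -6.96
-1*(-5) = 5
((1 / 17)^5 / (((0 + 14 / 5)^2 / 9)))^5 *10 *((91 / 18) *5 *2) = 20823486328125 / 119227202939563200858927351894071138610688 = 0.00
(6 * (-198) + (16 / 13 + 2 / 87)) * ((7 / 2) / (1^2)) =-4697735 / 1131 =-4153.61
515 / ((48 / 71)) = 36565 / 48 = 761.77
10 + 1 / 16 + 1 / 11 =1787 / 176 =10.15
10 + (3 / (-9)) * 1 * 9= 7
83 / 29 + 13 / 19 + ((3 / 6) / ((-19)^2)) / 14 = 1039557 / 293132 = 3.55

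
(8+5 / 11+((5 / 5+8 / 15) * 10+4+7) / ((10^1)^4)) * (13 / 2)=54.97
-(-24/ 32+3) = -9/ 4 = -2.25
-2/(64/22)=-0.69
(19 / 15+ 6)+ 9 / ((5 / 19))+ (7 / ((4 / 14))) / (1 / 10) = 286.47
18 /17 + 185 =3163 /17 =186.06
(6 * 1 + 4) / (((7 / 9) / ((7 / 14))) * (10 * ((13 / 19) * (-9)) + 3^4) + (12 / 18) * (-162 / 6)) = 95 / 116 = 0.82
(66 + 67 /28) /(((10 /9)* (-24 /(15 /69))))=-5745 /10304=-0.56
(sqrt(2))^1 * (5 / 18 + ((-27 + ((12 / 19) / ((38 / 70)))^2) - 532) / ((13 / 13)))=-1307463097 * sqrt(2) / 2345778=-788.24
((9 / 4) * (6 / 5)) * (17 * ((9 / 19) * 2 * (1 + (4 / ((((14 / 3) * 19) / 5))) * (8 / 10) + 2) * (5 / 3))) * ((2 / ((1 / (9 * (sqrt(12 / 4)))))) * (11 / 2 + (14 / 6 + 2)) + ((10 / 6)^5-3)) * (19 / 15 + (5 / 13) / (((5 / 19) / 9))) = 283331792 / 8645 + 5086136772 * sqrt(3) / 8645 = 1051796.31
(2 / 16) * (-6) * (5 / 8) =-15 / 32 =-0.47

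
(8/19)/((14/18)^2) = 648/931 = 0.70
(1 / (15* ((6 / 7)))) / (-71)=-7 / 6390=-0.00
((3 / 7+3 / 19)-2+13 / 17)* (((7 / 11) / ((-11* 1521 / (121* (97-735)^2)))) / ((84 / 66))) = 364914946 / 382109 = 955.00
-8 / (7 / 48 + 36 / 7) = -2688 / 1777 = -1.51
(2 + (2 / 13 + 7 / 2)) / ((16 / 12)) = 441 / 104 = 4.24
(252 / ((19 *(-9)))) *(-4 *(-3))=-336 / 19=-17.68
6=6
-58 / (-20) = 29 / 10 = 2.90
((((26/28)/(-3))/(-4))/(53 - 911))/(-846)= 1/9380448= 0.00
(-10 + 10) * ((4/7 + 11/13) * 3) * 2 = 0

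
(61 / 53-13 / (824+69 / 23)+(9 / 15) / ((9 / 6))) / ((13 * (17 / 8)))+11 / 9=556990349 / 435899295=1.28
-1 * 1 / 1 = -1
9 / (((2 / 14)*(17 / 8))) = 504 / 17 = 29.65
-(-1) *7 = 7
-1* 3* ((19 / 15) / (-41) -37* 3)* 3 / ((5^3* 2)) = 102426 / 25625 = 4.00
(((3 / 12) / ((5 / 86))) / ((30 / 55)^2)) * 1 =14.45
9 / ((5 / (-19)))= -171 / 5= -34.20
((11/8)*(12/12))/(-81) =-11/648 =-0.02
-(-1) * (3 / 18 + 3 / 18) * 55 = 18.33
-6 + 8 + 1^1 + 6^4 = 1299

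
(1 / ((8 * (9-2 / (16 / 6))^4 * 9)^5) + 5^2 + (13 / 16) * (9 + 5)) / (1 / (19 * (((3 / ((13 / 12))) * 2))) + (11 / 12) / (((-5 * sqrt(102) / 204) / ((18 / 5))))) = -2910191254772365331090491235733552696503000 * sqrt(102) / 10771902445271368484264826108127338944160111-6222448406585649556607958234298714647128125 / 3199255026245596439826653354113819666415552967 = -2.73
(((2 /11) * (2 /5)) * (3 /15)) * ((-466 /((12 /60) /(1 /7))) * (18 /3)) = -11184 /385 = -29.05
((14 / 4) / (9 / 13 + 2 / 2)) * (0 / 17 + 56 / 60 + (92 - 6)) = 29666 / 165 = 179.79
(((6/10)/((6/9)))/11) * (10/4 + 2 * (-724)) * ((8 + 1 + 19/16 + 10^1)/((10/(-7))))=58828959/35200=1671.28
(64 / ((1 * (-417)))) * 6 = -128 / 139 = -0.92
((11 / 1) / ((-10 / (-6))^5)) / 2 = 2673 / 6250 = 0.43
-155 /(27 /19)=-2945 /27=-109.07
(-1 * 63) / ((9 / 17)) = -119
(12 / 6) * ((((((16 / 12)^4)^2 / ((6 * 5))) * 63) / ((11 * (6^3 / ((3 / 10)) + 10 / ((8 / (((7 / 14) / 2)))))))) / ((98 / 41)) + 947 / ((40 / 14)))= 662.90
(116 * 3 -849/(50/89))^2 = 3382701921/2500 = 1353080.77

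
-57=-57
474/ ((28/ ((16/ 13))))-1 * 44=-2108/ 91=-23.16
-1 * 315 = -315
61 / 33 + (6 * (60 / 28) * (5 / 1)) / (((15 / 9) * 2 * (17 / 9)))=47354 / 3927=12.06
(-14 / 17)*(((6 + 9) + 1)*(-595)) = 7840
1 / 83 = 0.01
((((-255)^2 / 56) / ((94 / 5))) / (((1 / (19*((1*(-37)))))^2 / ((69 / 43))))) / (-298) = -11086899377625 / 67452896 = -164365.06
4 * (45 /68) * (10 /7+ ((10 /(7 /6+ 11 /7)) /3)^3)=12390030 /1447873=8.56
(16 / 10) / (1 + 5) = 4 / 15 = 0.27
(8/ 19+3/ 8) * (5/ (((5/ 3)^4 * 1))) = 0.52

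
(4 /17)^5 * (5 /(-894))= -2560 /634676079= -0.00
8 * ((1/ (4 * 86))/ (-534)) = -1/ 22962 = -0.00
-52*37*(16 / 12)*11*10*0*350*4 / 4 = 0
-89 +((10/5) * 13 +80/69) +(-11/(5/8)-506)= -201977/345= -585.44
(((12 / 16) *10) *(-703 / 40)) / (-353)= 2109 / 5648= 0.37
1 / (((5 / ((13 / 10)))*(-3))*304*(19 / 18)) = -39 / 144400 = -0.00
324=324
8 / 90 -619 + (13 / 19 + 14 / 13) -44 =-7348682 / 11115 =-661.15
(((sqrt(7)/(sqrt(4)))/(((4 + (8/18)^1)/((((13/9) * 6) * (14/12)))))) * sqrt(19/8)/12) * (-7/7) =-91 * sqrt(266)/3840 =-0.39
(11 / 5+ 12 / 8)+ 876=8797 / 10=879.70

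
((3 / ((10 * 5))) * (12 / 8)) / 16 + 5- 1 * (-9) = 22409 / 1600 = 14.01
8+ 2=10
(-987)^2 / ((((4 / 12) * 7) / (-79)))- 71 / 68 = -2242815443 / 68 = -32982580.04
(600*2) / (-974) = -600 / 487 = -1.23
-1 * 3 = -3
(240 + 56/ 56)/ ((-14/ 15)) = -3615/ 14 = -258.21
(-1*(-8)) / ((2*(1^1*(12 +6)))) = 2 / 9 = 0.22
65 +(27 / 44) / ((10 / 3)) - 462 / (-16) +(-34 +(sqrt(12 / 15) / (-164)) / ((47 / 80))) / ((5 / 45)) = -46627 / 220 - 72*sqrt(5) / 1927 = -212.02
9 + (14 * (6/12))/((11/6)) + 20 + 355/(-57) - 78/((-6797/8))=113710832/4261719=26.68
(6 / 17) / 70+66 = 39273 / 595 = 66.01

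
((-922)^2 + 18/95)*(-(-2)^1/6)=80757998/285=283361.40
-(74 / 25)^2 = -5476 / 625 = -8.76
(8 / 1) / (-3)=-8 / 3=-2.67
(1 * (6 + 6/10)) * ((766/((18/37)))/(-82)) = -155881/1230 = -126.73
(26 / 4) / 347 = 13 / 694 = 0.02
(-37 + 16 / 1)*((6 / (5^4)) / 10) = -63 / 3125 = -0.02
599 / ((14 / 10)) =2995 / 7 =427.86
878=878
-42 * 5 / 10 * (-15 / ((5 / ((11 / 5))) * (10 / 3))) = 2079 / 50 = 41.58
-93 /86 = -1.08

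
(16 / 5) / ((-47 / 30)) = -96 / 47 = -2.04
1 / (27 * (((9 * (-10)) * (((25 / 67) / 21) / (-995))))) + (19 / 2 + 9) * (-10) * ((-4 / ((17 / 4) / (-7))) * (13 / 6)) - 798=-235173673 / 68850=-3415.74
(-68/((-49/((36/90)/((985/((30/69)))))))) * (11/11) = 0.00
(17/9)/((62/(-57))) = -323/186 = -1.74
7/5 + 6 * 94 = 2827/5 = 565.40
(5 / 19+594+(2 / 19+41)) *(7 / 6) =14084 / 19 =741.26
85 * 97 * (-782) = -6447590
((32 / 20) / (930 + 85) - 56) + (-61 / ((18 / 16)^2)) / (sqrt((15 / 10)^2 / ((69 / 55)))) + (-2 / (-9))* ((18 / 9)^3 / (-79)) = -202141712 / 3608325 - 7808* sqrt(3795) / 13365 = -92.01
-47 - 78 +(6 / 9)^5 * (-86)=-33127 / 243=-136.33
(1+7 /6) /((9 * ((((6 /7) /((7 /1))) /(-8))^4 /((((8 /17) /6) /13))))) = 2951578112 /111537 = 26462.77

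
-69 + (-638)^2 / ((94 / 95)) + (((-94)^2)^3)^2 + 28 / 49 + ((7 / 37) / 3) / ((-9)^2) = 1407790852112839244711793497054 / 2958039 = 475920314814253376886441.80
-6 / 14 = -3 / 7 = -0.43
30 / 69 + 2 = 56 / 23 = 2.43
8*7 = 56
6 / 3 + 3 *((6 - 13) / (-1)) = 23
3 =3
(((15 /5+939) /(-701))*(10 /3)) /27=-3140 /18927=-0.17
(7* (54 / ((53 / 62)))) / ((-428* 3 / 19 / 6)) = -222642 / 5671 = -39.26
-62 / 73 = -0.85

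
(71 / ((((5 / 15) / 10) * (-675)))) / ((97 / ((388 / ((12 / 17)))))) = -2414 / 135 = -17.88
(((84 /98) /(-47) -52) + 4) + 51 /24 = -120791 /2632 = -45.89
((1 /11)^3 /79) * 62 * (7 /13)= 434 /1366937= 0.00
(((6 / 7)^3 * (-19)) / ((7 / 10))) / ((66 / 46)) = -314640 / 26411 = -11.91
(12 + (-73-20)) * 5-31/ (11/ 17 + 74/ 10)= -279655/ 684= -408.85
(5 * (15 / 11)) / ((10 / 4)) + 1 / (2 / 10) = 85 / 11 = 7.73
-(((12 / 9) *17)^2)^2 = -21381376 / 81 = -263967.60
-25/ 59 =-0.42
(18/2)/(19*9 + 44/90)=405/7717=0.05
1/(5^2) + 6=151/25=6.04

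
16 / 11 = 1.45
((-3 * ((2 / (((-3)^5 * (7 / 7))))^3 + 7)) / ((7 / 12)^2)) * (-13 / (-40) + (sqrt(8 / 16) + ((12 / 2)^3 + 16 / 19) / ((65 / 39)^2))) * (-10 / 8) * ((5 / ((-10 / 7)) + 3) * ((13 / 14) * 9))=-4094214844525 / 162030456-6528752165 * sqrt(2) / 40507614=-25496.11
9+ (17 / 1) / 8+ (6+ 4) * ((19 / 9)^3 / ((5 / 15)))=570347 / 1944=293.39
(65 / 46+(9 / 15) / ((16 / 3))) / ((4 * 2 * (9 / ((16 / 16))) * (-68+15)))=-2807 / 7021440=-0.00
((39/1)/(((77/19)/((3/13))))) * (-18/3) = -1026/77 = -13.32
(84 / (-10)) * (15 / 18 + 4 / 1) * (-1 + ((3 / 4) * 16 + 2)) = -2639 / 5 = -527.80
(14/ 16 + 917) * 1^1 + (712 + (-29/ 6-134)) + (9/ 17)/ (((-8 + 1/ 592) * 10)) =1491.04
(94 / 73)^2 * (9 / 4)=19881 / 5329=3.73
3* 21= 63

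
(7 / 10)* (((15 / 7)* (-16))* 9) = -216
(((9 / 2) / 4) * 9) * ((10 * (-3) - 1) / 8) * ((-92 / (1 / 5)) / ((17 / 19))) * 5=27432675 / 272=100855.42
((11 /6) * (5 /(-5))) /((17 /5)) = -55 /102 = -0.54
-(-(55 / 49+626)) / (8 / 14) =30729 / 28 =1097.46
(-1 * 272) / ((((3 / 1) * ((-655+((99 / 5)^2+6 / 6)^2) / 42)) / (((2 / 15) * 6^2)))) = -0.12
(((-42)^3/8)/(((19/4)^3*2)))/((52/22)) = -1629936/89167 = -18.28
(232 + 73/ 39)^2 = 83192641/ 1521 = 54696.02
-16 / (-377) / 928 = 1 / 21866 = 0.00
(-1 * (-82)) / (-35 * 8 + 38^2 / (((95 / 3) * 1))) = -205 / 586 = -0.35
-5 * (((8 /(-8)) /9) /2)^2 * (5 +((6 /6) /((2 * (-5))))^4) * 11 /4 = -183337 /864000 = -0.21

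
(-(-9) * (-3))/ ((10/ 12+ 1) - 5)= 162/ 19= 8.53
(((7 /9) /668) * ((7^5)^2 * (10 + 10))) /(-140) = -282475249 /6012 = -46985.24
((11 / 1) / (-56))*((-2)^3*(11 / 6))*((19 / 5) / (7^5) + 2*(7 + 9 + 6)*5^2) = 11185060799 / 3529470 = 3169.05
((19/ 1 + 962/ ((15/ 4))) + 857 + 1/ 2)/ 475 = 1789/ 750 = 2.39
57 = 57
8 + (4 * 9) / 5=76 / 5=15.20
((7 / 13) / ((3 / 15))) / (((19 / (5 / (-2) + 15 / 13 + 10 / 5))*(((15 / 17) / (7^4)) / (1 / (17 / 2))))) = 285719 / 9633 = 29.66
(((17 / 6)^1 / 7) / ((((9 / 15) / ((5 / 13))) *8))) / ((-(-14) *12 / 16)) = 425 / 137592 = 0.00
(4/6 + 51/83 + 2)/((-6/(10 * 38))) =-155230/747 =-207.80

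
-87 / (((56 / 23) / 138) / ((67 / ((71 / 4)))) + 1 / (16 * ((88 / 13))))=-13024877184 / 2082053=-6255.79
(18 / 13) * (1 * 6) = 108 / 13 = 8.31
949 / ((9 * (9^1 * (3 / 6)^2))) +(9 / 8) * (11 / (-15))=149167 / 3240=46.04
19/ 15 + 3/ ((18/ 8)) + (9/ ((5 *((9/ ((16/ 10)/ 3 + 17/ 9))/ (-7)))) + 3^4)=18047/ 225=80.21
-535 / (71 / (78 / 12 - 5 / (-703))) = -4894715 / 99826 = -49.03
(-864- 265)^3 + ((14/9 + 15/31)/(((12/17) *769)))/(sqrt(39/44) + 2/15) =-2654974277424114791/1844924049 + 241825 *sqrt(429)/1229949366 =-1439069689.00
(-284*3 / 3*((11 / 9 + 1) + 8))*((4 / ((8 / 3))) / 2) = -6532 / 3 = -2177.33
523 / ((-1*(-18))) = 523 / 18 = 29.06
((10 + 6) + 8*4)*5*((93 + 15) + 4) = 26880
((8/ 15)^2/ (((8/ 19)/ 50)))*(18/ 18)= 304/ 9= 33.78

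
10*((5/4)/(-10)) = -1.25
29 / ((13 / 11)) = 319 / 13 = 24.54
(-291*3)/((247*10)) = -873/2470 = -0.35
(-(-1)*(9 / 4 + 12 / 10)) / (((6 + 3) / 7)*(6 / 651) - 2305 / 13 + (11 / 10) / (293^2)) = -116972954007 / 6011251281346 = -0.02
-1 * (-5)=5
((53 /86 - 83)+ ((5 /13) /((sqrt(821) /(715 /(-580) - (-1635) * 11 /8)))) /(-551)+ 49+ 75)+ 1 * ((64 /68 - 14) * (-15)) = 347223 /1462 - 2606395 * sqrt(821) /1364350936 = 237.44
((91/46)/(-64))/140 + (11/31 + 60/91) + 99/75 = 1938358203/830502400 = 2.33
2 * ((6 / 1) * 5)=60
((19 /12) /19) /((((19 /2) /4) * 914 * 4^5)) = 1 /26674176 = 0.00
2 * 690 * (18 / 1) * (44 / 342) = 60720 / 19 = 3195.79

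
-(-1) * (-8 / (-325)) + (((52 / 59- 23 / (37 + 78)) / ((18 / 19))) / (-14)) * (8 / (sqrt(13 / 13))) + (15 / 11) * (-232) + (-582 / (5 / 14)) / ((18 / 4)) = -678.88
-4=-4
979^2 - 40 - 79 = 958322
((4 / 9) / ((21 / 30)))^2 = 1600 / 3969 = 0.40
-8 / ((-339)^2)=-8 / 114921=-0.00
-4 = -4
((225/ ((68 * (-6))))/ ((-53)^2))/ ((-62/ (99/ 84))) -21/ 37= -13926975369/ 24538165568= -0.57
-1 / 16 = -0.06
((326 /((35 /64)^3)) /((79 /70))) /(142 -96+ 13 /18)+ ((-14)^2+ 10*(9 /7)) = 20074940134 /81387775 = 246.66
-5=-5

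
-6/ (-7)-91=-631/ 7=-90.14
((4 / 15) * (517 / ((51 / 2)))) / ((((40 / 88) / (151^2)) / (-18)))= -2074708592 / 425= -4881667.28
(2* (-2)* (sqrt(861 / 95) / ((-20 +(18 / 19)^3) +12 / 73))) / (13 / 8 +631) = 52706* sqrt(81795) / 15034484955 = 0.00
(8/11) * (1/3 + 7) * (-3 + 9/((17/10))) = 208/17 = 12.24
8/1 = 8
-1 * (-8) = 8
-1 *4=-4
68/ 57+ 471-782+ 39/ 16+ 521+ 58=247727/ 912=271.63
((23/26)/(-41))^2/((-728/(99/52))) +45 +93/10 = 11679357615969/215089463680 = 54.30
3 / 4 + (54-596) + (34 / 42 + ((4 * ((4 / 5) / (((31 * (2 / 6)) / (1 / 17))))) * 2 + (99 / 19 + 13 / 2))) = -2223399439 / 4205460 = -528.69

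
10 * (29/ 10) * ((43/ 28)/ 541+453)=199000523/ 15148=13137.08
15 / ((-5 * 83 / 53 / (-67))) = 10653 / 83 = 128.35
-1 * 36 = -36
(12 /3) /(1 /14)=56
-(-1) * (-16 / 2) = -8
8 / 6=4 / 3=1.33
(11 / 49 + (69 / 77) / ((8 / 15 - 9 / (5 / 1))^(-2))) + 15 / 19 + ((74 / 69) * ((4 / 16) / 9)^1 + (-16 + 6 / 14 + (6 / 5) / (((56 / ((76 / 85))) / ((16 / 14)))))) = -2018342797 / 154448910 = -13.07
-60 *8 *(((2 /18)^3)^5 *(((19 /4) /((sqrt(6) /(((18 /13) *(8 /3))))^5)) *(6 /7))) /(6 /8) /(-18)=398458880 *sqrt(6) /178373850920576526033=0.00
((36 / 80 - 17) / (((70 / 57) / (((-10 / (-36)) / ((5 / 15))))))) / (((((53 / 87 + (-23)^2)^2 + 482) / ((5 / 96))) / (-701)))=11122870047 / 7621899385856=0.00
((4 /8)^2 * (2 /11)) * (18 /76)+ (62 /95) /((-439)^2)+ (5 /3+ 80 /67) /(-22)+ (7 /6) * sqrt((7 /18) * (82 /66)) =-19311059477 /161920329780+ 7 * sqrt(18942) /1188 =0.69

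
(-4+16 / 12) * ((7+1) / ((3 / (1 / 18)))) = -0.40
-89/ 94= -0.95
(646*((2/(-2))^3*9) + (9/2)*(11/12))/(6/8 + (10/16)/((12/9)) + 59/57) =-10597212/4111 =-2577.77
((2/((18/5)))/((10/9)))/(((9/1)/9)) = 1/2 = 0.50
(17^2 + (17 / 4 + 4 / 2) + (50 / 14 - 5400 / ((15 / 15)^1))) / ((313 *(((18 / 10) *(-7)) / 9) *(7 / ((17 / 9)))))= 4046935 / 1288308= 3.14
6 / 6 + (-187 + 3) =-183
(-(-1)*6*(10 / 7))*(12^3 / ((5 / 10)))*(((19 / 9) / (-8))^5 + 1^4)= 9662207665 / 326592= 29584.95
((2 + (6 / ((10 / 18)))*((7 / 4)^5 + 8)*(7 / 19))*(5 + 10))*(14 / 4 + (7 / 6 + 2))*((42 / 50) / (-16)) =-101263911 / 194560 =-520.48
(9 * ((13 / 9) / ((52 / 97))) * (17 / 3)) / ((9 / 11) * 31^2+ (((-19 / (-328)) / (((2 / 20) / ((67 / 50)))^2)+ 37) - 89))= 2187350 / 11853459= 0.18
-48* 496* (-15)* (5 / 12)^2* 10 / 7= 620000 / 7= 88571.43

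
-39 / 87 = -13 / 29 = -0.45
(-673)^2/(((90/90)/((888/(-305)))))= -402200952/305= -1318691.65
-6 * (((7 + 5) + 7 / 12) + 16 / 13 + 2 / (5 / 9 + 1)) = -16489 / 182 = -90.60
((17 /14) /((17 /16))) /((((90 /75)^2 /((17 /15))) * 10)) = 17 /189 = 0.09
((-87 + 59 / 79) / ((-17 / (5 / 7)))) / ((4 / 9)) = 153315 / 18802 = 8.15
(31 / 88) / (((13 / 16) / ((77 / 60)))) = 217 / 390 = 0.56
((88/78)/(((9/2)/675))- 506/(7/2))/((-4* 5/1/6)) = -3366/455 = -7.40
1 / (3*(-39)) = -1 / 117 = -0.01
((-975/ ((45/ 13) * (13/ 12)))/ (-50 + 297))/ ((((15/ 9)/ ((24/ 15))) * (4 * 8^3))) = -3/ 6080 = -0.00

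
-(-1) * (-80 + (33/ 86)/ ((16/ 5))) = -109915/ 1376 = -79.88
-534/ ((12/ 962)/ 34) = -1455506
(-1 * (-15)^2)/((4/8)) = -450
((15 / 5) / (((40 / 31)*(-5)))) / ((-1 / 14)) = 651 / 100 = 6.51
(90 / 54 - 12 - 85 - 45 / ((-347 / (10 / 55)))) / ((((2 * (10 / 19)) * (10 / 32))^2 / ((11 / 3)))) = -6303880192 / 1951875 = -3229.65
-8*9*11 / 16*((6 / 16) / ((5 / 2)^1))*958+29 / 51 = -7254833 / 1020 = -7112.58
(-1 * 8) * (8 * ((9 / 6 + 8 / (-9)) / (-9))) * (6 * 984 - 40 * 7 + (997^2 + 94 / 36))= 3166845616 / 729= 4344095.50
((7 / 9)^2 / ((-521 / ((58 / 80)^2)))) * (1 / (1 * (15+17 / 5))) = -41209 / 1242397440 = -0.00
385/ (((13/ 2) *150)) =77/ 195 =0.39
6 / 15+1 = 7 / 5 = 1.40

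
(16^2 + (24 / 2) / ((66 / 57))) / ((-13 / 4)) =-11720 / 143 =-81.96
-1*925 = -925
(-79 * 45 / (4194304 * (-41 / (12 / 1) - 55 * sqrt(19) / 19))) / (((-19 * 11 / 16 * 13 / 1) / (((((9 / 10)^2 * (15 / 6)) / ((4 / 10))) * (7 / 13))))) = 247929255 / 786857511092224 - 90705825 * sqrt(19) / 339779379789824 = -0.00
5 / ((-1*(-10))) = 1 / 2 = 0.50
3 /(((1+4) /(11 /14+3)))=159 /70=2.27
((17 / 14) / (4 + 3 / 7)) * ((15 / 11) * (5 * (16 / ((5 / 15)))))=30600 / 341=89.74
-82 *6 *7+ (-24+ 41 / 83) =-287803 / 83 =-3467.51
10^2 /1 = 100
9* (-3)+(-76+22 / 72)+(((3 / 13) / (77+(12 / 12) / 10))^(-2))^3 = 1390781335747699.54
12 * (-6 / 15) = -24 / 5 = -4.80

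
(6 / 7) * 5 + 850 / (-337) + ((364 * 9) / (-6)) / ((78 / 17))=-276561 / 2359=-117.24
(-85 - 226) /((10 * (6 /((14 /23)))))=-2177 /690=-3.16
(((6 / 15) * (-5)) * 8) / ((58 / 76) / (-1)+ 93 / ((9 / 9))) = -608 / 3505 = -0.17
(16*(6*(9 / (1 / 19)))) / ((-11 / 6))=-98496 / 11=-8954.18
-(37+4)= -41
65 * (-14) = -910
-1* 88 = -88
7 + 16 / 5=51 / 5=10.20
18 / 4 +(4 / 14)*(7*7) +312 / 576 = 457 / 24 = 19.04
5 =5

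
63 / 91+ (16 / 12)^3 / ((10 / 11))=5791 / 1755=3.30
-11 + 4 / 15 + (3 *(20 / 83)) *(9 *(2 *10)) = 148637 / 1245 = 119.39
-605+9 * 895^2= 7208620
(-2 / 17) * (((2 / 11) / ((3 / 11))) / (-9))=4 / 459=0.01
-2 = -2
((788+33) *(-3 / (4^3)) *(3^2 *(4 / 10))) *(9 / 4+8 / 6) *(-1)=317727 / 640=496.45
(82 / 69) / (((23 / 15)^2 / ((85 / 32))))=261375 / 194672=1.34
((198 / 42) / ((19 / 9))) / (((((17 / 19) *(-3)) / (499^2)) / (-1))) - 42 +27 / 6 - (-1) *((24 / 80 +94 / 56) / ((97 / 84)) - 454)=23855029963 / 115430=206662.31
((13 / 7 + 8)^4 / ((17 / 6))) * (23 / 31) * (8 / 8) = 2472.14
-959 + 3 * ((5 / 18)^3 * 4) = -465949 / 486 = -958.74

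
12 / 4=3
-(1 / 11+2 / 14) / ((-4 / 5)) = 45 / 154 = 0.29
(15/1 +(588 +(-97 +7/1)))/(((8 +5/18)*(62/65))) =300105/4619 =64.97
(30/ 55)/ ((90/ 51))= 17/ 55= 0.31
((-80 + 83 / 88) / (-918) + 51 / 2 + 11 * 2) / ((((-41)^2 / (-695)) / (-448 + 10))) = 21670592755 / 2514776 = 8617.31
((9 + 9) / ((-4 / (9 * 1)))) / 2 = -81 / 4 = -20.25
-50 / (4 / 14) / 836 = -175 / 836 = -0.21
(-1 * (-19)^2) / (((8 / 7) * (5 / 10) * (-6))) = 2527 / 24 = 105.29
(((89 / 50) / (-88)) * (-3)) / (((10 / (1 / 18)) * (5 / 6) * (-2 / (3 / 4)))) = -0.00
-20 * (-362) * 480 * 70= 243264000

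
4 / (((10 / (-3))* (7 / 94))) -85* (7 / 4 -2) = 719 / 140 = 5.14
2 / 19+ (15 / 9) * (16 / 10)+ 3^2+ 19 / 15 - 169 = -44449 / 285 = -155.96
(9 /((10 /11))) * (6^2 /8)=891 /20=44.55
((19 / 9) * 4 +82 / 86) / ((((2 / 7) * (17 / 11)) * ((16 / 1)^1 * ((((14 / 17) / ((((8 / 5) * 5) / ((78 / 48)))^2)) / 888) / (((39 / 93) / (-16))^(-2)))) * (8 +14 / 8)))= 745814831398912 / 143690391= 5190429.41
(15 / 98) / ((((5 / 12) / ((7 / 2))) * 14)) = 9 / 98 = 0.09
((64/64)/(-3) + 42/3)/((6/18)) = 41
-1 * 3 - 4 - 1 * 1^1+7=-1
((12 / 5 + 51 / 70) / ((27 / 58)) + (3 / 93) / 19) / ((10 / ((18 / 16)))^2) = 2806263 / 32984000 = 0.09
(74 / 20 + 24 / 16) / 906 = 13 / 2265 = 0.01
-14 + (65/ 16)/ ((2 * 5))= -435/ 32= -13.59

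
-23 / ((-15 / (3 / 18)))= 23 / 90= 0.26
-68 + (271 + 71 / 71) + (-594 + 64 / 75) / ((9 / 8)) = -218188 / 675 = -323.24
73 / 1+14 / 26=956 / 13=73.54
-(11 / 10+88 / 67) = -1617 / 670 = -2.41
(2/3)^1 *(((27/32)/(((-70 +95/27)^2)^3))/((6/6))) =0.00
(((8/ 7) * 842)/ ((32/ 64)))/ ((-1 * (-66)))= 6736/ 231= 29.16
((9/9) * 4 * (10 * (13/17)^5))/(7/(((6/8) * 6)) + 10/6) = 133665480/41175853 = 3.25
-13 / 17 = -0.76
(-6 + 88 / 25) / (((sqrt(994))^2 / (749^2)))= -2484433 / 1775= -1399.68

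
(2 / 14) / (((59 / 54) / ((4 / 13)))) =216 / 5369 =0.04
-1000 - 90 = -1090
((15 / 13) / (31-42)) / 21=-5 / 1001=-0.00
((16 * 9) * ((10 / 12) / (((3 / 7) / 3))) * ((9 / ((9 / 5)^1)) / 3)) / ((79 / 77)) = 107800 / 79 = 1364.56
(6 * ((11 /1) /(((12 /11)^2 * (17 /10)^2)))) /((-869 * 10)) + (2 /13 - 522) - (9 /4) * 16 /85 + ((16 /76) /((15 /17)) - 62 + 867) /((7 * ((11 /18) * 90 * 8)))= -4121251521167 /7894959800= -522.01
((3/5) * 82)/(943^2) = 6/108445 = 0.00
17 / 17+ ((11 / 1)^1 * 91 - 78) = 924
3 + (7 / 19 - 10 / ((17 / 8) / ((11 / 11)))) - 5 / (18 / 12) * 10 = -33596 / 969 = -34.67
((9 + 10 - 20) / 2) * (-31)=31 / 2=15.50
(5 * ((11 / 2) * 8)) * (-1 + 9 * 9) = 17600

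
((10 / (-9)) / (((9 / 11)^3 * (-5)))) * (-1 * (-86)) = 228932 / 6561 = 34.89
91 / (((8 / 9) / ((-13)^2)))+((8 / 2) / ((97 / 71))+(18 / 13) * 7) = 174663583 / 10088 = 17314.00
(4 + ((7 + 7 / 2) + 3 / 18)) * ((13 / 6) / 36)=143 / 162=0.88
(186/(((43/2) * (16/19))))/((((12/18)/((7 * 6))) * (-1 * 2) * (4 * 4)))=-111321/5504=-20.23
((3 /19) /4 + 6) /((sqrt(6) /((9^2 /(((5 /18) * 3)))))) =37179 * sqrt(6) /380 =239.66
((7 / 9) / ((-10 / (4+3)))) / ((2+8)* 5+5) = -49 / 4950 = -0.01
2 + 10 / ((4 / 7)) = 39 / 2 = 19.50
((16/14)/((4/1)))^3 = 8/343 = 0.02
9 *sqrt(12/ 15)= 18 *sqrt(5)/ 5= 8.05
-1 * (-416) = 416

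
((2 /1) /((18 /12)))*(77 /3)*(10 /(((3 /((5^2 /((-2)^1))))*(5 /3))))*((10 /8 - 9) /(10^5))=2387 /36000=0.07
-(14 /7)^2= -4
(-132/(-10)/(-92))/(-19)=33/4370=0.01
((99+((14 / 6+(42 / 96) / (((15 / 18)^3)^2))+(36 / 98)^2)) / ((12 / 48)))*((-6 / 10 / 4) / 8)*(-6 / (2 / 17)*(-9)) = -663654624678 / 187578125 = -3538.02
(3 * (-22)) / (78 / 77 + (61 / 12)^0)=-5082 / 155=-32.79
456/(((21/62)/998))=9405152/7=1343593.14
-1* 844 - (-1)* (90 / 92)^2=-1783879 / 2116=-843.04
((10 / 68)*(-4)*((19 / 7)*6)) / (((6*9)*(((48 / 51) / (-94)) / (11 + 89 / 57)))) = 42065 / 189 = 222.57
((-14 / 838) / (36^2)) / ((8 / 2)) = -7 / 2172096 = -0.00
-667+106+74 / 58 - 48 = -17624 / 29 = -607.72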